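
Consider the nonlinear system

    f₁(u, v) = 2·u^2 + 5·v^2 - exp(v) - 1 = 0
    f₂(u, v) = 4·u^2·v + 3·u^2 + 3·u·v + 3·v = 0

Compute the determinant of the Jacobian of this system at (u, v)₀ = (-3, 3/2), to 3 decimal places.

J = [[4·u, 10·v - exp(v)], [8·u·v + 6·u + 3·v, 4·u^2 + 3·u + 3]].
At the point, J = [[-12.000, 10.51831], [-49.500, 30.000]].
det J = 160.656.

160.656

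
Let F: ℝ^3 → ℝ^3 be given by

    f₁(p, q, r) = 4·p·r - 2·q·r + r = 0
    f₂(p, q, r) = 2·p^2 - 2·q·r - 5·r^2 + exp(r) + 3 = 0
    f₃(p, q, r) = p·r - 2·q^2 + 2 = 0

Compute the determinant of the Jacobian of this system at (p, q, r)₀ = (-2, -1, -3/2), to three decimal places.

461.351

J = [[4·r, -2·r, 4·p - 2·q + 1], [4·p, -2·r, -2·q - 10·r + exp(r)], [r, -4·q, p]].
At the point, J = [[-6.000, 3.000, -5.000], [-8.000, 3.000, 17.22313], [-1.500, 4.000, -2.000]].
det J = 461.351.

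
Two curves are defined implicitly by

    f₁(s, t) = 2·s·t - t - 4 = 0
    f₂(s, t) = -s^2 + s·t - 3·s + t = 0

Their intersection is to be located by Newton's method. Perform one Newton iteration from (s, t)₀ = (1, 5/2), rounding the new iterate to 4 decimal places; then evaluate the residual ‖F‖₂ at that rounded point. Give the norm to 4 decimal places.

0.1489

At (1, 5/2): F = (-1.5000, 1.0000).
Jacobian J = [[2·t, 2·s - 1], [-2·s + t - 3, s + 1]].
At the point, J = [[5.0000, 1.0000], [-2.5000, 2.0000]] (det J = 12.5000).
Solving J·Δ = −F gives Δ = (0.3200, -0.1000).
Then the next iterate is (s, t)₁ = (1.3200, 2.4000).
Re-evaluating at (1.3200, 2.4000): F = (-0.0640, -0.1344), so ‖F‖₂ = 0.1489.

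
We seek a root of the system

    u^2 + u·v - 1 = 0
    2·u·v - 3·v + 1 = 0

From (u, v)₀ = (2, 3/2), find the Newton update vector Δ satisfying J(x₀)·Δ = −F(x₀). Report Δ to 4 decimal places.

(2.0000, -8.5000)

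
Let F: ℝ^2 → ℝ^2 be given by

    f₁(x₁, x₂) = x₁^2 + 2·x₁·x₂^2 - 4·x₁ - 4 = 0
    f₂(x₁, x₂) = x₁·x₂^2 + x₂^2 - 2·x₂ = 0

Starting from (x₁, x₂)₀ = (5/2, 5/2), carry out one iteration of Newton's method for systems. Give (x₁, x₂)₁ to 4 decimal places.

At (5/2, 5/2): F = (23.5000, 16.8750).
Jacobian J = [[2·x₁ + 2·x₂^2 - 4, 4·x₁·x₂], [x₂^2, 2·x₁·x₂ + 2·x₂ - 2]].
At the point, J = [[13.5000, 25.0000], [6.2500, 15.5000]] (det J = 53.0000).
Solving J·Δ = −F gives Δ = (1.0873, -1.5271).
Then the next iterate is (x₁, x₂)₁ = (3.5873, 0.9729).

(3.5873, 0.9729)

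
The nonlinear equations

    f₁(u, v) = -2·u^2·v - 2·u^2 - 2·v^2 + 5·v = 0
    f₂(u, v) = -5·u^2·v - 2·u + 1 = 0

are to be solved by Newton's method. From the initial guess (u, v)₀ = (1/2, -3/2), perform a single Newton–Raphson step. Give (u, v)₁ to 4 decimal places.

At (1/2, -3/2): F = (-11.7500, 1.8750).
Jacobian J = [[-4·u·v - 4·u, -2·u^2 - 4·v + 5], [-10·u·v - 2, -5·u^2]].
At the point, J = [[1.0000, 10.5000], [5.5000, -1.2500]] (det J = -59.0000).
Solving J·Δ = −F gives Δ = (-0.0847, 1.1271).
Then the next iterate is (u, v)₁ = (0.4153, -0.3729).

(0.4153, -0.3729)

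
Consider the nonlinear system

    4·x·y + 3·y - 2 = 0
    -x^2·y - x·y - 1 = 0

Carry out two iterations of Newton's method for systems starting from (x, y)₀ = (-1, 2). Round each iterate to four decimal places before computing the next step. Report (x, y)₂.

(-0.7500, 4.0000)

At (-1, 2): F = (-4.0000, -1.0000).
Jacobian J = [[4·y, 4·x + 3], [-2·x·y - y, -x^2 - x]].
At the point, J = [[8.0000, -1.0000], [2.0000, 0.0000]] (det J = 2.0000).
Solving J·Δ = −F gives Δ = (0.5000, 0.0000).
Then the next iterate is (x, y)₁ = (-0.5000, 2.0000).
Round to (-0.5000, 2.0000) and repeat: F = (0.0000, -0.5000), J = [[8.0000, 1.0000], [0.0000, 0.2500]].
Δ = (-0.2500, 2.0000), so (x, y)₂ = (-0.7500, 4.0000).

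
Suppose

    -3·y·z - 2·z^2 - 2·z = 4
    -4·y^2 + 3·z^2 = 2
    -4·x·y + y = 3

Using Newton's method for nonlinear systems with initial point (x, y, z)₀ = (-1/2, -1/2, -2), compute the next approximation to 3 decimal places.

At (-1/2, -1/2, -2): F = (-11.000, 9.000, -4.500).
Jacobian J = [[0, -3·z, -3·y - 4·z - 2], [0, -8·y, 6·z], [-4·y, -4·x + 1, 0]].
At the point, J = [[0.000, 6.000, 7.500], [0.000, 4.000, -12.000], [2.000, 3.000, 0.000]] (det J = -204.000).
Solving J·Δ = −F gives Δ = (1.301, 0.632, 0.961).
Then the next iterate is (x, y, z)₁ = (0.801, 0.132, -1.039).

(0.801, 0.132, -1.039)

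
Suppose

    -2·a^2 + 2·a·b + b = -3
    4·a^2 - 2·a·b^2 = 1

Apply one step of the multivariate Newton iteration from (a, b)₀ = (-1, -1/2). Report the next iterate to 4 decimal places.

(-0.9655, 1.1034)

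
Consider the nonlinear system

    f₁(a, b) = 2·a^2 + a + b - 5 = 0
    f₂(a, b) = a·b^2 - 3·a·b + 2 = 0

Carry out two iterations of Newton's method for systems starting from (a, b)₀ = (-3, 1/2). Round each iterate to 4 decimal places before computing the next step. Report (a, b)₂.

At (-3, 1/2): F = (10.5000, 5.7500).
Jacobian J = [[4·a + 1, 1], [b^2 - 3·b, 2·a·b - 3·a]].
At the point, J = [[-11.0000, 1.0000], [-1.2500, 6.0000]] (det J = -64.7500).
Solving J·Δ = −F gives Δ = (0.8842, -0.7741).
Then the next iterate is (a, b)₁ = (-2.1158, -0.2741).
Round to (-2.1158, -0.2741) and repeat: F = (1.563319, 0.101216), J = [[-7.4632, 1.0000], [0.897431, 7.507282]].
Δ = (0.2044, -0.0379), so (a, b)₂ = (-1.9114, -0.3120).

(-1.9114, -0.3120)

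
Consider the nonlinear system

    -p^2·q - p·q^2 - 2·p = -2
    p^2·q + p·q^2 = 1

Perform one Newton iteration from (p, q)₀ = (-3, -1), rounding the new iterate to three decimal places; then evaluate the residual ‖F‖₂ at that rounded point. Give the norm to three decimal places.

At (-3, -1): F = (20.000, -13.000).
Jacobian J = [[-2·p·q - q^2 - 2, -p^2 - 2·p·q], [2·p·q + q^2, p^2 + 2·p·q]].
At the point, J = [[-9.000, -15.000], [7.000, 15.000]] (det J = -30.000).
Solving J·Δ = −F gives Δ = (3.500, -0.767).
Then the next iterate is (p, q)₁ = (0.500, -1.767).
Re-evaluating at (0.500, -1.767): F = (-0.11939, 0.11939), so ‖F‖₂ = 0.169.

0.169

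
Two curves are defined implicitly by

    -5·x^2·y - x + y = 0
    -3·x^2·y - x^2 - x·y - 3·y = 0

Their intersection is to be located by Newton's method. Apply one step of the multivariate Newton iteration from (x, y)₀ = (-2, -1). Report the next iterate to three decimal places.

At (-2, -1): F = (21.000, 9.000).
Jacobian J = [[-10·x·y - 1, -5·x^2 + 1], [-6·x·y - 2·x - y, -3·x^2 - x - 3]].
At the point, J = [[-21.000, -19.000], [-7.000, -13.000]] (det J = 140.000).
Solving J·Δ = −F gives Δ = (0.729, 0.300).
Then the next iterate is (x, y)₁ = (-1.271, -0.700).

(-1.271, -0.700)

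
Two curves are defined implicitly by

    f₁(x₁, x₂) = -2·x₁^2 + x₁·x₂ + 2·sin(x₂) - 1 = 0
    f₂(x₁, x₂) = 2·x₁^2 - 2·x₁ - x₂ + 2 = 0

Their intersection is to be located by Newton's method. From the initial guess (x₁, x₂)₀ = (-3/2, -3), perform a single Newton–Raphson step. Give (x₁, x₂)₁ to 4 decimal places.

At (-3/2, -3): F = (-1.282240, 12.5000).
Jacobian J = [[-4·x₁ + x₂, x₁ + 2·cos(x₂)], [4·x₁ - 2, -1]].
At the point, J = [[3.0000, -3.479985], [-8.0000, -1.0000]] (det J = -30.839880).
Solving J·Δ = −F gives Δ = (1.4521, 0.8833).
Then the next iterate is (x₁, x₂)₁ = (-0.0479, -2.1167).

(-0.0479, -2.1167)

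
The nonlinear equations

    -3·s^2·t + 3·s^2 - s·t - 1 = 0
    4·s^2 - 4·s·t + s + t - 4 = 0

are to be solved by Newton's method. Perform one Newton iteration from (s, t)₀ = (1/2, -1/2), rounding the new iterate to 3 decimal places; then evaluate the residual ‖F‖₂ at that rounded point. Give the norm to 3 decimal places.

15.786

At (1/2, -1/2): F = (0.375, -2.000).
Jacobian J = [[-6·s·t + 6·s - t, -3·s^2 - s], [8·s - 4·t + 1, -4·s + 1]].
At the point, J = [[5.000, -1.250], [7.000, -1.000]] (det J = 3.750).
Solving J·Δ = −F gives Δ = (0.767, 3.367).
Then the next iterate is (s, t)₁ = (1.267, 2.867).
Re-evaluating at (1.267, 2.867): F = (-13.62371, -7.97480), so ‖F‖₂ = 15.786.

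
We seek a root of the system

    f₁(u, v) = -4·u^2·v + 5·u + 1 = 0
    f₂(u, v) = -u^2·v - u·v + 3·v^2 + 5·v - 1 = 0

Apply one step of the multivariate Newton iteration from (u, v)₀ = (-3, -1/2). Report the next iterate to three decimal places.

At (-3, -1/2): F = (4.000, 0.250).
Jacobian J = [[-8·u·v + 5, -4·u^2], [-2·u·v - v, -u^2 - u + 6·v + 5]].
At the point, J = [[-7.000, -36.000], [-2.500, -4.000]] (det J = -62.000).
Solving J·Δ = −F gives Δ = (-0.113, 0.133).
Then the next iterate is (u, v)₁ = (-3.113, -0.367).

(-3.113, -0.367)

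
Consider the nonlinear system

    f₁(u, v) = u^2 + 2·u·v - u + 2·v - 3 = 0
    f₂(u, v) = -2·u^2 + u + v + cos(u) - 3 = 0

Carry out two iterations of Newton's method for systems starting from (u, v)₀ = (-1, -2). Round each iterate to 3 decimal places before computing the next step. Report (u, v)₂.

At (-1, -2): F = (-1.000, -7.45970).
Jacobian J = [[2·u + 2·v - 1, 2·u + 2], [-4·u - sin(u) + 1, 1]].
At the point, J = [[-7.000, 0.000], [5.84147, 1.000]] (det J = -7.000).
Solving J·Δ = −F gives Δ = (-0.143, 8.294).
Then the next iterate is (u, v)₁ = (-1.143, 6.294).
Round to (-1.143, 6.294) and repeat: F = (-2.35064, -0.04703), J = [[9.302, -0.286], [6.48188, 1.000]].
Δ = (0.212, -1.327), so (u, v)₂ = (-0.931, 4.967).

(-0.931, 4.967)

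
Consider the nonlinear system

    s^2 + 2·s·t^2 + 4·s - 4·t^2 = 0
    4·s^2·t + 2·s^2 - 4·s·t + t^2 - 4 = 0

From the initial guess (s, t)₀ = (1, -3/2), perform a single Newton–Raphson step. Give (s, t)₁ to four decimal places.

(0.8462, -1.3141)

At (1, -3/2): F = (0.5000, 0.2500).
Jacobian J = [[2·s + 2·t^2 + 4, 4·s·t - 8·t], [8·s·t + 4·s - 4·t, 4·s^2 - 4·s + 2·t]].
At the point, J = [[10.5000, 6.0000], [-2.0000, -3.0000]] (det J = -19.5000).
Solving J·Δ = −F gives Δ = (-0.1538, 0.1859).
Then the next iterate is (s, t)₁ = (0.8462, -1.3141).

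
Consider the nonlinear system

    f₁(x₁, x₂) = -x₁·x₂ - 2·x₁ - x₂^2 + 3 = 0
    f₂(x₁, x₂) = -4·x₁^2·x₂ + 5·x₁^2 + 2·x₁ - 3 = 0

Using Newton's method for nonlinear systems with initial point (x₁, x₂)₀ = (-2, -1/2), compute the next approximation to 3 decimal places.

At (-2, -1/2): F = (5.750, 21.000).
Jacobian J = [[-x₂ - 2, -x₁ - 2·x₂], [-8·x₁·x₂ + 10·x₁ + 2, -4·x₁^2]].
At the point, J = [[-1.500, 3.000], [-26.000, -16.000]] (det J = 102.000).
Solving J·Δ = −F gives Δ = (1.520, -1.157).
Then the next iterate is (x₁, x₂)₁ = (-0.480, -1.657).

(-0.480, -1.657)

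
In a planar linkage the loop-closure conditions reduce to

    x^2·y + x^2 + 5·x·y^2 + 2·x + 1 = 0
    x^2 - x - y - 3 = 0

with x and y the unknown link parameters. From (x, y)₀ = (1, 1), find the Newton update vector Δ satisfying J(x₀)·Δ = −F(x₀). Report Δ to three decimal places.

(1.545, -2.455)

At (1, 1): F = (10.000, -4.000).
Jacobian J = [[2·x·y + 2·x + 5·y^2 + 2, x^2 + 10·x·y], [2·x - 1, -1]].
At the point, J = [[11.000, 11.000], [1.000, -1.000]] (det J = -22.000).
Solving J·Δ = −F gives Δ = (1.545, -2.455).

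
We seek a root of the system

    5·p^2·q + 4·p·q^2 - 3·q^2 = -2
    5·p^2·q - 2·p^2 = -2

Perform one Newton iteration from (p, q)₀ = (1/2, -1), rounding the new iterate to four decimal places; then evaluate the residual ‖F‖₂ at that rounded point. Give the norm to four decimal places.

0.0345

At (1/2, -1): F = (-0.2500, 0.2500).
Jacobian J = [[10·p·q + 4·q^2, 5·p^2 + 8·p·q - 6·q], [10·p·q - 4·p, 5·p^2]].
At the point, J = [[-1.0000, 3.2500], [-7.0000, 1.2500]] (det J = 21.5000).
Solving J·Δ = −F gives Δ = (0.0523, 0.0930).
Then the next iterate is (p, q)₁ = (0.5523, -0.9070).
Re-evaluating at (0.5523, -0.9070): F = (-0.033886, 0.006594), so ‖F‖₂ = 0.0345.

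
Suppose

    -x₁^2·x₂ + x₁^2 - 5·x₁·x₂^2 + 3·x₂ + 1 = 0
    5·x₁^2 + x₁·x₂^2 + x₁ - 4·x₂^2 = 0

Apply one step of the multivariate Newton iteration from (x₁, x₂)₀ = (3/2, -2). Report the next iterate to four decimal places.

(0.9937, -1.2624)

At (3/2, -2): F = (-28.2500, 2.7500).
Jacobian J = [[-2·x₁·x₂ + 2·x₁ - 5·x₂^2, -x₁^2 - 10·x₁·x₂ + 3], [10·x₁ + x₂^2 + 1, 2·x₁·x₂ - 8·x₂]].
At the point, J = [[-11.0000, 30.7500], [20.0000, 10.0000]] (det J = -725.0000).
Solving J·Δ = −F gives Δ = (-0.5063, 0.7376).
Then the next iterate is (x₁, x₂)₁ = (0.9937, -1.2624).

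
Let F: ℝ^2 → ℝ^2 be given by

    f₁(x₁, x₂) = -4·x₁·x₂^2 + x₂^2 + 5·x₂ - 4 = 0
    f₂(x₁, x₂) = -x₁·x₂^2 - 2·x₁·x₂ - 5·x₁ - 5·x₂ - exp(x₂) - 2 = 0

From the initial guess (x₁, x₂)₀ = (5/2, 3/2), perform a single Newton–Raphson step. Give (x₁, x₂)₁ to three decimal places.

(-15.688, 8.179)

At (5/2, 3/2): F = (-16.750, -39.60669).
Jacobian J = [[-4·x₂^2, -8·x₁·x₂ + 2·x₂ + 5], [-x₂^2 - 2·x₂ - 5, -2·x₁·x₂ - 2·x₁ - exp(x₂) - 5]].
At the point, J = [[-9.000, -22.000], [-10.250, -21.98169]] (det J = -27.66480).
Solving J·Δ = −F gives Δ = (-18.188, 6.679).
Then the next iterate is (x₁, x₂)₁ = (-15.688, 8.179).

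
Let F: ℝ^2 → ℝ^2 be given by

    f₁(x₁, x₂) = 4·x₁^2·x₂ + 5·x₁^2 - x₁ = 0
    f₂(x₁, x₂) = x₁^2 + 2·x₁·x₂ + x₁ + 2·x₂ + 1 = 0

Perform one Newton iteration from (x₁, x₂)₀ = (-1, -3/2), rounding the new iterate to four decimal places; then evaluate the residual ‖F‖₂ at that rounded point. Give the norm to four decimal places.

At (-1, -3/2): F = (0.0000, 1.0000).
Jacobian J = [[8·x₁·x₂ + 10·x₁ - 1, 4·x₁^2], [2·x₁ + 2·x₂ + 1, 2·x₁ + 2]].
At the point, J = [[1.0000, 4.0000], [-4.0000, 0.0000]] (det J = 16.0000).
Solving J·Δ = −F gives Δ = (0.2500, -0.0625).
Then the next iterate is (x₁, x₂)₁ = (-0.7500, -1.5625).
Re-evaluating at (-0.7500, -1.5625): F = (0.046875, 0.031250), so ‖F‖₂ = 0.0563.

0.0563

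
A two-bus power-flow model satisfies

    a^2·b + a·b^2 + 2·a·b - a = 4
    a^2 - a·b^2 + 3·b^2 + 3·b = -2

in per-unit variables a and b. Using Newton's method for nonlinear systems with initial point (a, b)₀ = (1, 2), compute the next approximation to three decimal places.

(1.474, 0.541)

At (1, 2): F = (5.000, 17.000).
Jacobian J = [[2·a·b + b^2 + 2·b - 1, a^2 + 2·a·b + 2·a], [2·a - b^2, -2·a·b + 6·b + 3]].
At the point, J = [[11.000, 7.000], [-2.000, 11.000]] (det J = 135.000).
Solving J·Δ = −F gives Δ = (0.474, -1.459).
Then the next iterate is (a, b)₁ = (1.474, 0.541).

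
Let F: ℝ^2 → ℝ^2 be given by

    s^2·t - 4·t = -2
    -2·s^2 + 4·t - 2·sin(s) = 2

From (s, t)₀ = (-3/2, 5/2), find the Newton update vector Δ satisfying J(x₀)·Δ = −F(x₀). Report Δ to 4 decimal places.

(0.0059, -1.3824)

At (-3/2, 5/2): F = (-2.3750, 5.494990).
Jacobian J = [[2·s·t, s^2 - 4], [-4·s - 2·cos(s), 4]].
At the point, J = [[-7.5000, -1.7500], [5.858526, 4.0000]] (det J = -19.747580).
Solving J·Δ = −F gives Δ = (0.0059, -1.3824).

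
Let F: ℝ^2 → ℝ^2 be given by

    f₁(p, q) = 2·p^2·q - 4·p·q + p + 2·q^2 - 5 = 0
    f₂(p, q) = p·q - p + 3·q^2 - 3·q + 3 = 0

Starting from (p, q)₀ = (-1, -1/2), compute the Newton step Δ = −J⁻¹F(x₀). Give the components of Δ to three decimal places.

(1.121, 0.724)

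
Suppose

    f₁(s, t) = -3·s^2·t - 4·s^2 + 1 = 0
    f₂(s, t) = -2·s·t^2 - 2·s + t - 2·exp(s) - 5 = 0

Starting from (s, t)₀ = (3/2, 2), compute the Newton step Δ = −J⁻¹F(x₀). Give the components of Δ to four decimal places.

(-0.2698, -1.9861)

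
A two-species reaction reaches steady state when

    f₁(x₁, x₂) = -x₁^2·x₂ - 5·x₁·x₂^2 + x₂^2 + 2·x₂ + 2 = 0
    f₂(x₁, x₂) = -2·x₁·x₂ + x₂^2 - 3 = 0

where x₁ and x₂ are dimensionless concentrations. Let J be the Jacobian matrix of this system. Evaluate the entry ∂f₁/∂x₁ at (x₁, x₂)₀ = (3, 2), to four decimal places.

∂f₁/∂x₁ = -2·x₁·x₂ - 5·x₂^2.
At (3, 2) this is -32.0000.

-32.0000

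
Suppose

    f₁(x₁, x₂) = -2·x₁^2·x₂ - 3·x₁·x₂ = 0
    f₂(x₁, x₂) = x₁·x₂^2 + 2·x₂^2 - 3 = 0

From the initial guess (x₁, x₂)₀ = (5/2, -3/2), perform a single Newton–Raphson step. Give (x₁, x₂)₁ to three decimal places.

At (5/2, -3/2): F = (30.000, 7.125).
Jacobian J = [[-4·x₁·x₂ - 3·x₂, -2·x₁^2 - 3·x₁], [x₂^2, 2·x₁·x₂ + 4·x₂]].
At the point, J = [[19.500, -20.000], [2.250, -13.500]] (det J = -218.250).
Solving J·Δ = −F gives Δ = (-1.203, 0.327).
Then the next iterate is (x₁, x₂)₁ = (1.297, -1.173).

(1.297, -1.173)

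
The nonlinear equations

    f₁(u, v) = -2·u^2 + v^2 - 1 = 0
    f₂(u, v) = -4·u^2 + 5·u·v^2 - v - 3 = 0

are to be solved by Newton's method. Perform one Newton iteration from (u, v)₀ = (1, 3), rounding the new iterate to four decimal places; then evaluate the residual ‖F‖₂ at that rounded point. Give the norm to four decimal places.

8.5754

At (1, 3): F = (6.0000, 35.0000).
Jacobian J = [[-4·u, 2·v], [-8·u + 5·v^2, 10·u·v - 1]].
At the point, J = [[-4.0000, 6.0000], [37.0000, 29.0000]] (det J = -338.0000).
Solving J·Δ = −F gives Δ = (-0.1065, -1.0710).
Then the next iterate is (u, v)₁ = (0.8935, 1.9290).
Re-evaluating at (0.8935, 1.9290): F = (1.124357, 8.501382), so ‖F‖₂ = 8.5754.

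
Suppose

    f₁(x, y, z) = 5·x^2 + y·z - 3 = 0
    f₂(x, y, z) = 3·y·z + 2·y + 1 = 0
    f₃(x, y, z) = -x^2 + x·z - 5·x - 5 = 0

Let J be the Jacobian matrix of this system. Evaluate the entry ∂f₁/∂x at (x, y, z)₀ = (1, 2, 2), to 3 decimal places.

10.000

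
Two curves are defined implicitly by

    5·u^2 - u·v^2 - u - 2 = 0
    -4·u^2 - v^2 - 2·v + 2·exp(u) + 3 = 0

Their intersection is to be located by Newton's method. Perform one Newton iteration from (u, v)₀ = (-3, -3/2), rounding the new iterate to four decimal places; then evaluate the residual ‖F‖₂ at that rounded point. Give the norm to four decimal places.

16.5427

At (-3, -3/2): F = (52.7500, -32.150426).
Jacobian J = [[10·u - v^2 - 1, -2·u·v], [-8·u + 2·exp(u), -2·v - 2]].
At the point, J = [[-33.2500, -9.0000], [24.099574, 1.0000]] (det J = 183.646167).
Solving J·Δ = −F gives Δ = (1.2884, 1.1013).
Then the next iterate is (u, v)₁ = (-1.7116, -0.3987).
Re-evaluating at (-1.7116, -0.3987): F = (14.631552, -7.718707), so ‖F‖₂ = 16.5427.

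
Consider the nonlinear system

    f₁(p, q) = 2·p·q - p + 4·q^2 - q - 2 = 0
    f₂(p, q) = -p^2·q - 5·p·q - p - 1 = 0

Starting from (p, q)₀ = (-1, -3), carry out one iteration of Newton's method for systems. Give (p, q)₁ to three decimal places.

(-0.213, -1.574)

At (-1, -3): F = (44.000, -12.000).
Jacobian J = [[2·q - 1, 2·p + 8·q - 1], [-2·p·q - 5·q - 1, -p^2 - 5·p]].
At the point, J = [[-7.000, -27.000], [8.000, 4.000]] (det J = 188.000).
Solving J·Δ = −F gives Δ = (0.787, 1.426).
Then the next iterate is (p, q)₁ = (-0.213, -1.574).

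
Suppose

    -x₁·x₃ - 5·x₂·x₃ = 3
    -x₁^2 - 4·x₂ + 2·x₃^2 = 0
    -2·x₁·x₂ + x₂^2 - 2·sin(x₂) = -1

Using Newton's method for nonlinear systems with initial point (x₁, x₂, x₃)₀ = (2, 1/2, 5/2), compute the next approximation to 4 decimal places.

(-2.7852, 1.1470, 0.1947)

At (2, 1/2, 5/2): F = (-14.2500, 6.5000, -1.708851).
Jacobian J = [[-x₃, -5·x₃, -x₁ - 5·x₂], [-2·x₁, -4, 4·x₃], [-2·x₂, -2·x₁ + 2·x₂ - 2·cos(x₂), 0]].
At the point, J = [[-2.5000, -12.5000, -4.5000], [-4.0000, -4.0000, 10.0000], [-1.0000, -4.755165, 0.0000]] (det J = -61.472100).
Solving J·Δ = −F gives Δ = (-4.7852, 0.6470, -2.3053).
Then the next iterate is (x₁, x₂, x₃)₁ = (-2.7852, 1.1470, 0.1947).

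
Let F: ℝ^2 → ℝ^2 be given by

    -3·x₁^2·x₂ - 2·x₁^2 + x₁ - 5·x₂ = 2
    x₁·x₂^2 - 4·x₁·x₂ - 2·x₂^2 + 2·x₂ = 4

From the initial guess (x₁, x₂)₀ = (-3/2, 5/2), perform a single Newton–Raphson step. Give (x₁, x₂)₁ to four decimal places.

At (-3/2, 5/2): F = (-37.3750, -5.8750).
Jacobian J = [[-6·x₁·x₂ - 4·x₁ + 1, -3·x₁^2 - 5], [x₂^2 - 4·x₂, 2·x₁·x₂ - 4·x₁ - 4·x₂ + 2]].
At the point, J = [[29.5000, -11.7500], [-3.7500, -9.5000]] (det J = -324.3125).
Solving J·Δ = −F gives Δ = (0.8820, -0.9666).
Then the next iterate is (x₁, x₂)₁ = (-0.6180, 1.5334).

(-0.6180, 1.5334)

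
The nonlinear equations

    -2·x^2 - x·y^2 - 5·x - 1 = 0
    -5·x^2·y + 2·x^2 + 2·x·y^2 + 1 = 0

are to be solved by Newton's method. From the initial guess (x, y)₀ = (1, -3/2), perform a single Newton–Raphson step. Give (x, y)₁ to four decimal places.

(-0.2723, -2.8545)

At (1, -3/2): F = (-10.2500, 15.0000).
Jacobian J = [[-4·x - y^2 - 5, -2·x·y], [-10·x·y + 4·x + 2·y^2, -5·x^2 + 4·x·y]].
At the point, J = [[-11.2500, 3.0000], [23.5000, -11.0000]] (det J = 53.2500).
Solving J·Δ = −F gives Δ = (-1.2723, -1.3545).
Then the next iterate is (x, y)₁ = (-0.2723, -2.8545).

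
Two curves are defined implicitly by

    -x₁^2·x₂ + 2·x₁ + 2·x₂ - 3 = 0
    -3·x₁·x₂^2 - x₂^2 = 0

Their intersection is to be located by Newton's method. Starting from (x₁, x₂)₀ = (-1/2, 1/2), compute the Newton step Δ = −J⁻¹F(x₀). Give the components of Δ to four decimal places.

At (-1/2, 1/2): F = (-3.1250, 0.1250).
Jacobian J = [[-2·x₁·x₂ + 2, -x₁^2 + 2], [-3·x₂^2, -6·x₁·x₂ - 2·x₂]].
At the point, J = [[2.5000, 1.7500], [-0.7500, 0.5000]] (det J = 2.5625).
Solving J·Δ = −F gives Δ = (0.6951, 0.7927).

(0.6951, 0.7927)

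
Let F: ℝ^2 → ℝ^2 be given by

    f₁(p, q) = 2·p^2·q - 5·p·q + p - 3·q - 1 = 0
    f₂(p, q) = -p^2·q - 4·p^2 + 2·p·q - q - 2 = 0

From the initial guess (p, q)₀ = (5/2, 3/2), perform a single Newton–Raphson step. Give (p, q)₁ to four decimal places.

At (5/2, 3/2): F = (-3.0000, -30.3750).
Jacobian J = [[4·p·q - 5·q + 1, 2·p^2 - 5·p - 3], [-2·p·q - 8·p + 2·q, -p^2 + 2·p - 1]].
At the point, J = [[8.5000, -3.0000], [-24.5000, -2.2500]] (det J = -92.6250).
Solving J·Δ = −F gives Δ = (-0.9109, -3.5810).
Then the next iterate is (p, q)₁ = (1.5891, -2.0810).

(1.5891, -2.0810)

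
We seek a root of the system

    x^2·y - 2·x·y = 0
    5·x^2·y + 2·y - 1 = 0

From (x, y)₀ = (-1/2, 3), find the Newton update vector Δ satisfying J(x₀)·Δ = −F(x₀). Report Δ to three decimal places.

(0.119, -2.143)

At (-1/2, 3): F = (3.750, 8.750).
Jacobian J = [[2·x·y - 2·y, x^2 - 2·x], [10·x·y, 5·x^2 + 2]].
At the point, J = [[-9.000, 1.250], [-15.000, 3.250]] (det J = -10.500).
Solving J·Δ = −F gives Δ = (0.119, -2.143).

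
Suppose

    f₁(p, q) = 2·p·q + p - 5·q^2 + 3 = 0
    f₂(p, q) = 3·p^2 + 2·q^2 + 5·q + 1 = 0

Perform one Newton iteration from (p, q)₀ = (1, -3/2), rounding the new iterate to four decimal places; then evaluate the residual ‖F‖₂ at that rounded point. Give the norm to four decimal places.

At (1, -3/2): F = (-10.2500, 1.0000).
Jacobian J = [[2·q + 1, 2·p - 10·q], [6·p, 4·q + 5]].
At the point, J = [[-2.0000, 17.0000], [6.0000, -1.0000]] (det J = -100.0000).
Solving J·Δ = −F gives Δ = (-0.0675, 0.5950).
Then the next iterate is (p, q)₁ = (0.9325, -0.9050).
Re-evaluating at (0.9325, -0.9050): F = (-1.850450, 0.721719), so ‖F‖₂ = 1.9862.

1.9862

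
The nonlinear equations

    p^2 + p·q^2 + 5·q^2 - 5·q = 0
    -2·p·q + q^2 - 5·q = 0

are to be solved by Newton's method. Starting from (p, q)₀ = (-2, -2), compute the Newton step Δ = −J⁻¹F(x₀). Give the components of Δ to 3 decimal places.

(0.412, 1.529)

At (-2, -2): F = (26.000, 6.000).
Jacobian J = [[2·p + q^2, 2·p·q + 10·q - 5], [-2·q, -2·p + 2·q - 5]].
At the point, J = [[0.000, -17.000], [4.000, -5.000]] (det J = 68.000).
Solving J·Δ = −F gives Δ = (0.412, 1.529).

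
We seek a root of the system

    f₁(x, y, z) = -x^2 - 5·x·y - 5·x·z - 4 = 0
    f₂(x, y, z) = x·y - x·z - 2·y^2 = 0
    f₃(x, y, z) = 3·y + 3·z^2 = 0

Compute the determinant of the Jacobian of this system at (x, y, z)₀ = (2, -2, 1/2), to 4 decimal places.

J = [[-2·x - 5·y - 5·z, -5·x, -5·x], [y - z, x - 4·y, -x], [0, 3, 6·z]].
At the point, J = [[3.5000, -10.0000, -10.0000], [-2.5000, 10.0000, -2.0000], [0.0000, 3.0000, 3.0000]].
det J = 126.0000.

126.0000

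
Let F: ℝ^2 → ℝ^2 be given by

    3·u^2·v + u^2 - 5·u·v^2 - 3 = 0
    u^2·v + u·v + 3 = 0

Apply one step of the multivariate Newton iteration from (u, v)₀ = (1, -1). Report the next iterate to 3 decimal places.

At (1, -1): F = (-10.000, 1.000).
Jacobian J = [[6·u·v + 2·u - 5·v^2, 3·u^2 - 10·u·v], [2·u·v + v, u^2 + u]].
At the point, J = [[-9.000, 13.000], [-3.000, 2.000]] (det J = 21.000).
Solving J·Δ = −F gives Δ = (1.571, 1.857).
Then the next iterate is (u, v)₁ = (2.571, 0.857).

(2.571, 0.857)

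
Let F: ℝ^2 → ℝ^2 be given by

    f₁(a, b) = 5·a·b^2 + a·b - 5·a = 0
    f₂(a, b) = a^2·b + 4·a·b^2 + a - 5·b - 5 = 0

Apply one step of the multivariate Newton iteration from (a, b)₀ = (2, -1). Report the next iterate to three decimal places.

At (2, -1): F = (-2.000, 6.000).
Jacobian J = [[5·b^2 + b - 5, 10·a·b + a], [2·a·b + 4·b^2 + 1, a^2 + 8·a·b - 5]].
At the point, J = [[-1.000, -18.000], [1.000, -17.000]] (det J = 35.000).
Solving J·Δ = −F gives Δ = (-4.057, 0.114).
Then the next iterate is (a, b)₁ = (-2.057, -0.886).

(-2.057, -0.886)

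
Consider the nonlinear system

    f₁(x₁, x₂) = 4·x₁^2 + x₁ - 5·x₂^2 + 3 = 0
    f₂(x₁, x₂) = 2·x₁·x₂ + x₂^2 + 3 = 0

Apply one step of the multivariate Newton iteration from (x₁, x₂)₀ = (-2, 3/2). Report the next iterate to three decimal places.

At (-2, 3/2): F = (5.750, -0.750).
Jacobian J = [[8·x₁ + 1, -10·x₂], [2·x₂, 2·x₁ + 2·x₂]].
At the point, J = [[-15.000, -15.000], [3.000, -1.000]] (det J = 60.000).
Solving J·Δ = −F gives Δ = (0.283, 0.100).
Then the next iterate is (x₁, x₂)₁ = (-1.717, 1.600).

(-1.717, 1.600)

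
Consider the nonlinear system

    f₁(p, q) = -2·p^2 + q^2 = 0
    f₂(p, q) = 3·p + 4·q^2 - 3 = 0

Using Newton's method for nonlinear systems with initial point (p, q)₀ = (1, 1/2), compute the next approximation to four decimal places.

(0.5789, 0.5658)

At (1, 1/2): F = (-1.7500, 1.0000).
Jacobian J = [[-4·p, 2·q], [3, 8·q]].
At the point, J = [[-4.0000, 1.0000], [3.0000, 4.0000]] (det J = -19.0000).
Solving J·Δ = −F gives Δ = (-0.4211, 0.0658).
Then the next iterate is (p, q)₁ = (0.5789, 0.5658).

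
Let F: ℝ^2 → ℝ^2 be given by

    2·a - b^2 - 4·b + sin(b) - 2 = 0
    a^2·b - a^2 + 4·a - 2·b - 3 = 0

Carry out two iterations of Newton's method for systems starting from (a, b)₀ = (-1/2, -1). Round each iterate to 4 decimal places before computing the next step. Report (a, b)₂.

At (-1/2, -1): F = (-0.841471, -3.5000).
Jacobian J = [[2, -2·b + cos(b) - 4], [2·a·b - 2·a + 4, a^2 - 2]].
At the point, J = [[2.0000, -1.459698], [6.0000, -1.7500]] (det J = 5.258186).
Solving J·Δ = −F gives Δ = (0.6916, 0.3711).
Then the next iterate is (a, b)₁ = (0.1916, -0.6289).
Round to (0.1916, -0.6289) and repeat: F = (-0.084971, -1.035598), J = [[2.0000, -1.933525], [3.375806, -1.963289]].
Δ = (0.7058, 0.6861), so (a, b)₂ = (0.8974, 0.0572).

(0.8974, 0.0572)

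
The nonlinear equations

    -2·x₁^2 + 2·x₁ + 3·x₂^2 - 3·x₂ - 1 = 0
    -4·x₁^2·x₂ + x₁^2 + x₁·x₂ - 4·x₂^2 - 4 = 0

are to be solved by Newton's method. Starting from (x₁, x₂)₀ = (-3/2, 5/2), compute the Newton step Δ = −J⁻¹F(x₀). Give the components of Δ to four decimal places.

(0.9233, -0.8447)

At (-3/2, 5/2): F = (2.7500, -53.0000).
Jacobian J = [[-4·x₁ + 2, 6·x₂ - 3], [-8·x₁·x₂ + 2·x₁ + x₂, -4·x₁^2 + x₁ - 8·x₂]].
At the point, J = [[8.0000, 12.0000], [29.5000, -30.5000]] (det J = -598.0000).
Solving J·Δ = −F gives Δ = (0.9233, -0.8447).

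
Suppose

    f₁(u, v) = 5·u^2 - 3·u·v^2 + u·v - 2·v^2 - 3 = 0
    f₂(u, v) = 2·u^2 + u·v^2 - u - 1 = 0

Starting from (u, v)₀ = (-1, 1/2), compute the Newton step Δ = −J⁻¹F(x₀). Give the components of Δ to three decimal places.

(0.171, 0.939)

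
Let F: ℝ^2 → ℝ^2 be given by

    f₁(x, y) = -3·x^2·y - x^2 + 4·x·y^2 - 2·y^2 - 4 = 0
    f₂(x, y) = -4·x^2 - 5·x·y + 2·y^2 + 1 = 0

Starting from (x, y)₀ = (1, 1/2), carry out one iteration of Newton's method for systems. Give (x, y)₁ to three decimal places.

(-7.667, 29.167)

At (1, 1/2): F = (-6.000, -5.000).
Jacobian J = [[-6·x·y - 2·x + 4·y^2, -3·x^2 + 8·x·y - 4·y], [-8·x - 5·y, -5·x + 4·y]].
At the point, J = [[-4.000, -1.000], [-10.500, -3.000]] (det J = 1.500).
Solving J·Δ = −F gives Δ = (-8.667, 28.667).
Then the next iterate is (x, y)₁ = (-7.667, 29.167).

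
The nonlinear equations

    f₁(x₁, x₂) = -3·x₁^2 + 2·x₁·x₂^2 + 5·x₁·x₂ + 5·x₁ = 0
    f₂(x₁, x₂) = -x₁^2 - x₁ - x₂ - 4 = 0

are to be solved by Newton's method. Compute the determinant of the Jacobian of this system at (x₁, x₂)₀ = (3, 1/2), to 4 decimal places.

157.0000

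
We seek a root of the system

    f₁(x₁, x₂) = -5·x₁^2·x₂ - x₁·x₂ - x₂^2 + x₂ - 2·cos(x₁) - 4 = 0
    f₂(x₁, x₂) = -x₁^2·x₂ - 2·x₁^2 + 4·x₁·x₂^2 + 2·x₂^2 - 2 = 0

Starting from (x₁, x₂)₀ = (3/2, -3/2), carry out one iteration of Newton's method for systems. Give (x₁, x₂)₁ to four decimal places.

(1.2329, -1.0096)

At (3/2, -3/2): F = (11.233526, 14.8750).
Jacobian J = [[-10·x₁·x₂ - x₂ + 2·sin(x₁), -5·x₁^2 - x₁ - 2·x₂ + 1], [-2·x₁·x₂ - 4·x₁ + 4·x₂^2, -x₁^2 + 8·x₁·x₂ + 4·x₂]].
At the point, J = [[25.994990, -8.7500], [7.5000, -26.2500]] (det J = -616.743487).
Solving J·Δ = −F gives Δ = (-0.2671, 0.4904).
Then the next iterate is (x₁, x₂)₁ = (1.2329, -1.0096).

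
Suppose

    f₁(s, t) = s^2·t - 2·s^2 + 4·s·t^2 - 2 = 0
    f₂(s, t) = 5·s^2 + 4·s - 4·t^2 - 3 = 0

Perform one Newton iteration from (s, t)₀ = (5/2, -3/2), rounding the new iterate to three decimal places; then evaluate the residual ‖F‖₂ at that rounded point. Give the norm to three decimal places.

6.206

At (5/2, -3/2): F = (-1.375, 29.250).
Jacobian J = [[2·s·t - 4·s + 4·t^2, s^2 + 8·s·t], [10·s + 4, -8·t]].
At the point, J = [[-8.500, -23.750], [29.000, 12.000]] (det J = 586.750).
Solving J·Δ = −F gives Δ = (-1.156, 0.356).
Then the next iterate is (s, t)₁ = (1.344, -1.144).
Re-evaluating at (1.344, -1.144): F = (-0.64336, 6.17274), so ‖F‖₂ = 6.206.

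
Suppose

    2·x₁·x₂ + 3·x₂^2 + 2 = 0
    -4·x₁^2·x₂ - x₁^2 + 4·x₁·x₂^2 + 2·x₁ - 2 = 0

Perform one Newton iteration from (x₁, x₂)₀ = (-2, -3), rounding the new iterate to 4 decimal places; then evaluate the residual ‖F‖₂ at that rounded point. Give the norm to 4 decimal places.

At (-2, -3): F = (41.0000, -34.0000).
Jacobian J = [[2·x₂, 2·x₁ + 6·x₂], [-8·x₁·x₂ - 2·x₁ + 4·x₂^2 + 2, -4·x₁^2 + 8·x₁·x₂]].
At the point, J = [[-6.0000, -22.0000], [-6.0000, 32.0000]] (det J = -324.0000).
Solving J·Δ = −F gives Δ = (1.7407, 1.3889).
Then the next iterate is (x₁, x₂)₁ = (-0.2593, -1.6111).
Re-evaluating at (-0.2593, -1.6111): F = (10.622446, -4.844739), so ‖F‖₂ = 11.6751.

11.6751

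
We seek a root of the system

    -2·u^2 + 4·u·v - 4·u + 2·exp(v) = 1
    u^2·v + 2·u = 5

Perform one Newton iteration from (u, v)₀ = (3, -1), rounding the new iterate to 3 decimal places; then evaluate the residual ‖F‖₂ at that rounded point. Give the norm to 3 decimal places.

9.610

At (3, -1): F = (-42.26424, -8.000).
Jacobian J = [[-4·u + 4·v - 4, 4·u + 2·exp(v)], [2·u·v + 2, u^2]].
At the point, J = [[-20.000, 12.73576], [-4.000, 9.000]] (det J = -129.05696).
Solving J·Δ = −F gives Δ = (-2.158, -0.070).
Then the next iterate is (u, v)₁ = (0.842, -1.070).
Re-evaluating at (0.842, -1.070): F = (-8.70367, -4.07459), so ‖F‖₂ = 9.610.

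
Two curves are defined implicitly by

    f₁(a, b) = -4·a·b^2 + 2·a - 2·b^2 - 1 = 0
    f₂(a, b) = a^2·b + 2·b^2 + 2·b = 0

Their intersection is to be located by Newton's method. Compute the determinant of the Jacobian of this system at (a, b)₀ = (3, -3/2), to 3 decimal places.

J = [[-4·b^2 + 2, -8·a·b - 4·b], [2·a·b, a^2 + 4·b + 2]].
At the point, J = [[-7.000, 42.000], [-9.000, 5.000]].
det J = 343.000.

343.000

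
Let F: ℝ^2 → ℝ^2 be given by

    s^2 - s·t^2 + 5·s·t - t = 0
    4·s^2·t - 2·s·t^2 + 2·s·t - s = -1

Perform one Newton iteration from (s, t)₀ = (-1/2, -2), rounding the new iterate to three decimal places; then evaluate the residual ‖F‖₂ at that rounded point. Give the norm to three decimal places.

At (-1/2, -2): F = (9.250, 5.500).
Jacobian J = [[2·s - t^2 + 5·t, -2·s·t + 5·s - 1], [8·s·t - 2·t^2 + 2·t - 1, 4·s^2 - 4·s·t + 2·s]].
At the point, J = [[-15.000, -5.500], [-5.000, -4.000]] (det J = 32.500).
Solving J·Δ = −F gives Δ = (0.208, 1.115).
Then the next iterate is (s, t)₁ = (-0.292, -0.885).
Re-evaluating at (-0.292, -0.885): F = (2.49107, 1.96441), so ‖F‖₂ = 3.172.

3.172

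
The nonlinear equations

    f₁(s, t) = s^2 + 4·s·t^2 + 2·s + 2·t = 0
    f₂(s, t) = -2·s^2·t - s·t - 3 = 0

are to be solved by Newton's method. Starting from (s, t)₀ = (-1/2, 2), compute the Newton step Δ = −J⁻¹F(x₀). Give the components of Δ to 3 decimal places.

At (-1/2, 2): F = (-4.750, -3.000).
Jacobian J = [[2·s + 4·t^2 + 2, 8·s·t + 2], [-4·s·t - t, -2·s^2 - s]].
At the point, J = [[17.000, -6.000], [2.000, 0.000]] (det J = 12.000).
Solving J·Δ = −F gives Δ = (1.500, 3.458).

(1.500, 3.458)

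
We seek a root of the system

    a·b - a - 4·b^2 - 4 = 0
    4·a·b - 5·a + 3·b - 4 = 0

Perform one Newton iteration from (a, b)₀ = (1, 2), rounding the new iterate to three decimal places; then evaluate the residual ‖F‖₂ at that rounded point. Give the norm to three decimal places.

8.803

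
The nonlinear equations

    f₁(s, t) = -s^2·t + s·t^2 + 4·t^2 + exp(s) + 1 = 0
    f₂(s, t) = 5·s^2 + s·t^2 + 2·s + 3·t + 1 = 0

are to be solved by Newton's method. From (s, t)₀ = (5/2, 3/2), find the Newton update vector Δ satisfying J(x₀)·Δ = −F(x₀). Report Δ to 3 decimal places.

At (5/2, 3/2): F = (18.43249, 47.375).
Jacobian J = [[-2·s·t + t^2 + exp(s), -s^2 + 2·s·t + 8·t], [10·s + t^2 + 2, 2·s·t + 3]].
At the point, J = [[6.93249, 13.250], [29.250, 10.500]] (det J = -314.77131).
Solving J·Δ = −F gives Δ = (-1.379, -0.669).

(-1.379, -0.669)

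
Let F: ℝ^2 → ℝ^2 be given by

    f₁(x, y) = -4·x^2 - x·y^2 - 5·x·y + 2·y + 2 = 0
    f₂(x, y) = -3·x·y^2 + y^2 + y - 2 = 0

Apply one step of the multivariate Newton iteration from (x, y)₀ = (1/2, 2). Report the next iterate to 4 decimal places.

At (1/2, 2): F = (-2.0000, -2.0000).
Jacobian J = [[-8·x - y^2 - 5·y, -2·x·y - 5·x + 2], [-3·y^2, -6·x·y + 2·y + 1]].
At the point, J = [[-18.0000, -2.5000], [-12.0000, -1.0000]] (det J = -12.0000).
Solving J·Δ = −F gives Δ = (-0.2500, 1.0000).
Then the next iterate is (x, y)₁ = (0.2500, 3.0000).

(0.2500, 3.0000)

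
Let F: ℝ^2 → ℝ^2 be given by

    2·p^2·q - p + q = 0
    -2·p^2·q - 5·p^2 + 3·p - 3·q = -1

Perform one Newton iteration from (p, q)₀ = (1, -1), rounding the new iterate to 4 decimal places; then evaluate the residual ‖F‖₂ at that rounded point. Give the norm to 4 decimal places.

At (1, -1): F = (-4.0000, 4.0000).
Jacobian J = [[4·p·q - 1, 2·p^2 + 1], [-4·p·q - 10·p + 3, -2·p^2 - 3]].
At the point, J = [[-5.0000, 3.0000], [-3.0000, -5.0000]] (det J = 34.0000).
Solving J·Δ = −F gives Δ = (-0.2353, 0.9412).
Then the next iterate is (p, q)₁ = (0.7647, -0.0588).
Re-evaluating at (0.7647, -0.0588): F = (-0.892268, 0.615438), so ‖F‖₂ = 1.0839.

1.0839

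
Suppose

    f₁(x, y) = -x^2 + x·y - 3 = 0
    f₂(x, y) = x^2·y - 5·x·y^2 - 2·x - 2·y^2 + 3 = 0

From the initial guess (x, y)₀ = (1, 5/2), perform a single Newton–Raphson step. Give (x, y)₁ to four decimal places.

(-7.1111, 8.0556)

At (1, 5/2): F = (-1.5000, -40.2500).
Jacobian J = [[-2·x + y, x], [2·x·y - 5·y^2 - 2, x^2 - 10·x·y - 4·y]].
At the point, J = [[0.5000, 1.0000], [-28.2500, -34.0000]] (det J = 11.2500).
Solving J·Δ = −F gives Δ = (-8.1111, 5.5556).
Then the next iterate is (x, y)₁ = (-7.1111, 8.0556).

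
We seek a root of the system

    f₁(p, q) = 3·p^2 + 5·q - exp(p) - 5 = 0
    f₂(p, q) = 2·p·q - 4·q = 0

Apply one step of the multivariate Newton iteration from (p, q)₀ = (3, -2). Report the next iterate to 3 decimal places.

(2.758, -0.484)

At (3, -2): F = (-8.08554, -4.000).
Jacobian J = [[6·p - exp(p), 5], [2·q, 2·p - 4]].
At the point, J = [[-2.08554, 5.000], [-4.000, 2.000]] (det J = 15.82893).
Solving J·Δ = −F gives Δ = (-0.242, 1.516).
Then the next iterate is (p, q)₁ = (2.758, -0.484).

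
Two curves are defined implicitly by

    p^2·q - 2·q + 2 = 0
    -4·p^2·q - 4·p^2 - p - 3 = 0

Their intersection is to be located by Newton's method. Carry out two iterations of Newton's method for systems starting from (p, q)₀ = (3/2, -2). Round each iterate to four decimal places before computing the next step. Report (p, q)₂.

At (3/2, -2): F = (1.5000, 4.5000).
Jacobian J = [[2·p·q, p^2 - 2], [-8·p·q - 8·p - 1, -4·p^2]].
At the point, J = [[-6.0000, 0.2500], [11.0000, -9.0000]] (det J = 51.2500).
Solving J·Δ = −F gives Δ = (0.2854, 0.8488).
Then the next iterate is (p, q)₁ = (1.7854, -1.1512).
Round to (1.7854, -1.1512) and repeat: F = (0.632774, -2.857507), J = [[-4.110705, 1.187653], [1.159620, -12.750613]].
Δ = (0.0916, -0.2158), so (p, q)₂ = (1.8770, -1.3670).

(1.8770, -1.3670)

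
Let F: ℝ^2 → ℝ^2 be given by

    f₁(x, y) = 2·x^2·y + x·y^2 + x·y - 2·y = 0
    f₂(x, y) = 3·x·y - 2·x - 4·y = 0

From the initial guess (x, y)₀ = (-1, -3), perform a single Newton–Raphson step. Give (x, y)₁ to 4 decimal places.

At (-1, -3): F = (-6.0000, 23.0000).
Jacobian J = [[4·x·y + y^2 + y, 2·x^2 + 2·x·y + x - 2], [3·y - 2, 3·x - 4]].
At the point, J = [[18.0000, 5.0000], [-11.0000, -7.0000]] (det J = -71.0000).
Solving J·Δ = −F gives Δ = (-1.0282, 4.9014).
Then the next iterate is (x, y)₁ = (-2.0282, 1.9014).

(-2.0282, 1.9014)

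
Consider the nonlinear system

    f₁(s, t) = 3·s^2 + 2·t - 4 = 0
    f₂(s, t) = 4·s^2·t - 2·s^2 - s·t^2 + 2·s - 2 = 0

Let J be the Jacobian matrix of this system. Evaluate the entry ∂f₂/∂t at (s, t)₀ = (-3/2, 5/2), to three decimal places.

16.500

∂f₂/∂t = 4·s^2 - 2·s·t.
At (-3/2, 5/2) this is 16.500.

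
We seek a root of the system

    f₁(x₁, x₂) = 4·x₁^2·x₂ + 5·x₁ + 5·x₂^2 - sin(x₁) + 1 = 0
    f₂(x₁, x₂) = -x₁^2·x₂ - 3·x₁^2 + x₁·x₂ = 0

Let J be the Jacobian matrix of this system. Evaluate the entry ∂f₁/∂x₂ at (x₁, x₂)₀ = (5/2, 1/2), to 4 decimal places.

30.0000

∂f₁/∂x₂ = 4·x₁^2 + 10·x₂.
At (5/2, 1/2) this is 30.0000.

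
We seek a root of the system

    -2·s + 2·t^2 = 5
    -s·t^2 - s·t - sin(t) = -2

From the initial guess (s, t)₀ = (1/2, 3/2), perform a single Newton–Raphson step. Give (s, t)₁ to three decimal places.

(0.187, 1.646)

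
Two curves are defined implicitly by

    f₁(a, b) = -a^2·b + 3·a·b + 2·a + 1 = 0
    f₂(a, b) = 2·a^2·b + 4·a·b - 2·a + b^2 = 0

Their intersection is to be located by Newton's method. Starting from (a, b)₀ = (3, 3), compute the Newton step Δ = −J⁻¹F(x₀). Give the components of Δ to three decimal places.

(1.000, -3.861)

At (3, 3): F = (7.000, 93.000).
Jacobian J = [[-2·a·b + 3·b + 2, -a^2 + 3·a], [4·a·b + 4·b - 2, 2·a^2 + 4·a + 2·b]].
At the point, J = [[-7.000, 0.000], [46.000, 36.000]] (det J = -252.000).
Solving J·Δ = −F gives Δ = (1.000, -3.861).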